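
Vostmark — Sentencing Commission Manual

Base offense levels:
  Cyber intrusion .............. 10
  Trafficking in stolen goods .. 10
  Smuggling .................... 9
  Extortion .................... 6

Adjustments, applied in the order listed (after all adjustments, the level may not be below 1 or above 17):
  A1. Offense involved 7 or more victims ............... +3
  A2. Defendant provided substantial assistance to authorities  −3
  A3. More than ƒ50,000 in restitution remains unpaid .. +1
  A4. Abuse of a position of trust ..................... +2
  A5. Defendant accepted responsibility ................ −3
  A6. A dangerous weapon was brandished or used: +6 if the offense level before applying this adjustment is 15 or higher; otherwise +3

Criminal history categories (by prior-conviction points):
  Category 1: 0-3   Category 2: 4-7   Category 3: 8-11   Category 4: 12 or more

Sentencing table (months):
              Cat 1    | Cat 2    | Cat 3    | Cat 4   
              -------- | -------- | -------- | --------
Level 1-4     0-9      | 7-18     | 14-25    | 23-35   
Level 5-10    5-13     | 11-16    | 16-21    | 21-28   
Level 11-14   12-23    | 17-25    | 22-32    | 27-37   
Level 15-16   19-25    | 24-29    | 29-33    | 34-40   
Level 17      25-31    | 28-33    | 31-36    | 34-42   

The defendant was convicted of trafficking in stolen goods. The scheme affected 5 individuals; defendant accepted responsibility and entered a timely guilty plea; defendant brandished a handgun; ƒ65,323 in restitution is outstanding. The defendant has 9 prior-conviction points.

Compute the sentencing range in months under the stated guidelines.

22-32 months

Base offense level for trafficking in stolen goods: 10.
A3 applies: 10 + 1 = 11.
A5 applies: 11 − 3 = 8.
A6 applies (level before this adjustment is 8 < 15, so +3): 8 + 3 = 11.
Final offense level: 11.
Criminal history: 9 prior points → Category 3 (8-11).
Level 11 falls in the 11-14 band.
Grid: Level 11-14 × Category 3 = 22-32 months.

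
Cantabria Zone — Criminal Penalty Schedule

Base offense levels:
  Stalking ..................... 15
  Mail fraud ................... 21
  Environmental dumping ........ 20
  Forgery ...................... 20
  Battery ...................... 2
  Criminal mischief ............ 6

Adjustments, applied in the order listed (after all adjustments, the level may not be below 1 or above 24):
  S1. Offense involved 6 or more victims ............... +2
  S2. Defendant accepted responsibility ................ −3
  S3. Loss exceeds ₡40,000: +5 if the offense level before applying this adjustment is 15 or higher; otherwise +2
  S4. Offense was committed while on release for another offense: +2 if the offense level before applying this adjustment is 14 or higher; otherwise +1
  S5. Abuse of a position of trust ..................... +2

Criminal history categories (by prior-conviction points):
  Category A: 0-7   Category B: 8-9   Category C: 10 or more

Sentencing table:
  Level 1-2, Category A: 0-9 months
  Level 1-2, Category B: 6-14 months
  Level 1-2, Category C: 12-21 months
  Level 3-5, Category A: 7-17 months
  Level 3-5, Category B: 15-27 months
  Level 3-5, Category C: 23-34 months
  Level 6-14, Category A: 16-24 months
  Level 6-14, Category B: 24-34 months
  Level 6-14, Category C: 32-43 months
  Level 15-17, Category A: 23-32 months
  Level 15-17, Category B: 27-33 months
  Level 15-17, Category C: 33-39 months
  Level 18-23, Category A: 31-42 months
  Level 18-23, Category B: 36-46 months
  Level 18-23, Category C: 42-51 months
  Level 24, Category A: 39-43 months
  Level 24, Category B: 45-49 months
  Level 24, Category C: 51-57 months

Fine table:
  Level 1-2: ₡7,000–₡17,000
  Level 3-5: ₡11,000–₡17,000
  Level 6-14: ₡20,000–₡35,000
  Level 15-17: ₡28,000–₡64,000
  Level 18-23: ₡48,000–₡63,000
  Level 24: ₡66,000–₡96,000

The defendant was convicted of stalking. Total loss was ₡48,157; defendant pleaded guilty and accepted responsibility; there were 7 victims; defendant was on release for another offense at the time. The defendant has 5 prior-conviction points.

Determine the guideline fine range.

₡48,000–₡63,000

Base offense level for stalking: 15.
S1 applies: 15 + 2 = 17.
S2 applies: 17 − 3 = 14.
S3 applies (level before this adjustment is 14 < 15, so +2): 14 + 2 = 16.
S4 applies (level before this adjustment is 16 ≥ 14, so +2): 16 + 2 = 18.
Final offense level: 18.
Level 18 falls in the 18-23 band.
Fine table: Level 18-23 → ₡48,000–₡63,000.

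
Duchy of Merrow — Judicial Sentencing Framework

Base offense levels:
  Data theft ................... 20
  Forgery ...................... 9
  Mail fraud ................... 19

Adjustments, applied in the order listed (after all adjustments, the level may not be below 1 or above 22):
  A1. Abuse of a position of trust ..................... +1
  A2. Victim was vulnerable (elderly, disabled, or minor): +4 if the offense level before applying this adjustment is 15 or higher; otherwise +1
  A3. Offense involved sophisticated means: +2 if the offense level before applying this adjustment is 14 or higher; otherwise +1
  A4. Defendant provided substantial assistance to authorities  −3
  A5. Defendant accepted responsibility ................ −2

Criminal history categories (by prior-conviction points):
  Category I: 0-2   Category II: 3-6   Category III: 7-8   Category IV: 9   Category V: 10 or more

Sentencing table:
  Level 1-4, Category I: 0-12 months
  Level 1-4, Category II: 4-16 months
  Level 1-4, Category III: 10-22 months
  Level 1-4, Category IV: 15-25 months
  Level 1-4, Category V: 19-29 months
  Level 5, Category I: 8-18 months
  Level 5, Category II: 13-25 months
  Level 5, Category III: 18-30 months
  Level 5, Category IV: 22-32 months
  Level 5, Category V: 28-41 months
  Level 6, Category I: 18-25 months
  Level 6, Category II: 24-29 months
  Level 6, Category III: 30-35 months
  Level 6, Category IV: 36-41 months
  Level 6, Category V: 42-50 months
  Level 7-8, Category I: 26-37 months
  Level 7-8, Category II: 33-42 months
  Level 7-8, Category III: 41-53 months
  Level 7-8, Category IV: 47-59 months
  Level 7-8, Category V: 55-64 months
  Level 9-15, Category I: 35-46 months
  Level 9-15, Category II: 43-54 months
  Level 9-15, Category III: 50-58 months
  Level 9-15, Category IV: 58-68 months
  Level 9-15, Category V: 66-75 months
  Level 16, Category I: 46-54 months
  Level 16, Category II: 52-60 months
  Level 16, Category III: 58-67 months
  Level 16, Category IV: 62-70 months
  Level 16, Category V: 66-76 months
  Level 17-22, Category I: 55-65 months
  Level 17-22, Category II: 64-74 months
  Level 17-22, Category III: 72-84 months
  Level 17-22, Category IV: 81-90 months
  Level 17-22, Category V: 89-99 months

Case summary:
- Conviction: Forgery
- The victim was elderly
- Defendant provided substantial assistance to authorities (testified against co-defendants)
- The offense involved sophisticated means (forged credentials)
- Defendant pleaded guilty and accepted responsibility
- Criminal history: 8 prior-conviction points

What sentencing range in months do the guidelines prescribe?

30-35 months

Base offense level for forgery: 9.
A1 does not apply.
A2 applies (level before this adjustment is 9 < 15, so +1): 9 + 1 = 10.
A3 applies (level before this adjustment is 10 < 14, so +1): 10 + 1 = 11.
A4 applies: 11 − 3 = 8.
A5 applies: 8 − 2 = 6.
Final offense level: 6.
Criminal history: 8 prior points → Category III (7-8).
Level 6 falls in the 6 band.
Grid: Level 6 × Category III = 30-35 months.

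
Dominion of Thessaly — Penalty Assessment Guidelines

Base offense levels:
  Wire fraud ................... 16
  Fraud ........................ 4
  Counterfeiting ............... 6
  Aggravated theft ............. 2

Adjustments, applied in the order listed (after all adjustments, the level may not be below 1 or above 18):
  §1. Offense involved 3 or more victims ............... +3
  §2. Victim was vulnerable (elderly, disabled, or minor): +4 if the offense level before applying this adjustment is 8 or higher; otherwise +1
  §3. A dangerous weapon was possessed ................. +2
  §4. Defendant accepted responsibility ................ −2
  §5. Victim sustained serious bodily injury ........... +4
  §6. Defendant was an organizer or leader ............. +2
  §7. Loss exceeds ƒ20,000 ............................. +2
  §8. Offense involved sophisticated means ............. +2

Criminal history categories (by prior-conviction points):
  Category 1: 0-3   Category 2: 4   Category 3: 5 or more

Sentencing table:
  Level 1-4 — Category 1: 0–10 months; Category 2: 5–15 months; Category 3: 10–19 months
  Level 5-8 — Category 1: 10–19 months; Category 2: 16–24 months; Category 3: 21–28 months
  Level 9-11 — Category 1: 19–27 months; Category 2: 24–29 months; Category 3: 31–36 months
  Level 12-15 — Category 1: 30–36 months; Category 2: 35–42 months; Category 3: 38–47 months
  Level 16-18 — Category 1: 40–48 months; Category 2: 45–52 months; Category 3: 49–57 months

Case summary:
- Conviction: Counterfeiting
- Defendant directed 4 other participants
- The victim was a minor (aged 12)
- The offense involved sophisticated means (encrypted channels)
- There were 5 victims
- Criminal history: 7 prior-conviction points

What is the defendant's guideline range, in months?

49-57 months

Base offense level for counterfeiting: 6.
§1 applies: 6 + 3 = 9.
§2 applies (level before this adjustment is 9 ≥ 8, so +4): 9 + 4 = 13.
§4 does not apply.
§6 applies: 13 + 2 = 15.
§8 applies: 15 + 2 = 17.
Final offense level: 17.
Criminal history: 7 prior points → Category 3 (5+).
Level 17 falls in the 16-18 band.
Grid: Level 16-18 × Category 3 = 49-57 months.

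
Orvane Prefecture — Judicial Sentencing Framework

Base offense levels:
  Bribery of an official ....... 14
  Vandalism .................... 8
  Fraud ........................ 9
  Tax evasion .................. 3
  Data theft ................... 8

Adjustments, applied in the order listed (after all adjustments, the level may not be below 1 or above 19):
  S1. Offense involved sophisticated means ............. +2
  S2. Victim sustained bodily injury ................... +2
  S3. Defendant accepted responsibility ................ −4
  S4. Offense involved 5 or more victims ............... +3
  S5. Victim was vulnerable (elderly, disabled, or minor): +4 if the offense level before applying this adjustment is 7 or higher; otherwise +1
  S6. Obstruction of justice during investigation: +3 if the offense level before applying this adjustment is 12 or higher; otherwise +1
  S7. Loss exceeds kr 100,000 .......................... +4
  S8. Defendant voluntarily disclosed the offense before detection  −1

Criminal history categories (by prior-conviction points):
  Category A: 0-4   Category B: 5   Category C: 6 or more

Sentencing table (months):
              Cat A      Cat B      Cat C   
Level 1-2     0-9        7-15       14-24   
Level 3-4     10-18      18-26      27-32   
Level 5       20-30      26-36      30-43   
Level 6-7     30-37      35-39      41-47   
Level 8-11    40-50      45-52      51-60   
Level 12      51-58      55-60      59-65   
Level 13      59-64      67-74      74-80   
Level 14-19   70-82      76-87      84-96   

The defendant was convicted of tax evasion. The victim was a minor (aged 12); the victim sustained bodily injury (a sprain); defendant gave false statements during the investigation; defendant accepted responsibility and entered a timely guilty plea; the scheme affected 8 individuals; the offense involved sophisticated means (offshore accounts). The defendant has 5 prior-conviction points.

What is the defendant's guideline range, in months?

45-52 months

Base offense level for tax evasion: 3.
S1 applies: 3 + 2 = 5.
S2 applies: 5 + 2 = 7.
S3 applies: 7 − 4 = 3.
S4 applies: 3 + 3 = 6.
S5 applies (level before this adjustment is 6 < 7, so +1): 6 + 1 = 7.
S6 applies (level before this adjustment is 7 < 12, so +1): 7 + 1 = 8.
Final offense level: 8.
Criminal history: 5 prior points → Category B (5).
Level 8 falls in the 8-11 band.
Grid: Level 8-11 × Category B = 45-52 months.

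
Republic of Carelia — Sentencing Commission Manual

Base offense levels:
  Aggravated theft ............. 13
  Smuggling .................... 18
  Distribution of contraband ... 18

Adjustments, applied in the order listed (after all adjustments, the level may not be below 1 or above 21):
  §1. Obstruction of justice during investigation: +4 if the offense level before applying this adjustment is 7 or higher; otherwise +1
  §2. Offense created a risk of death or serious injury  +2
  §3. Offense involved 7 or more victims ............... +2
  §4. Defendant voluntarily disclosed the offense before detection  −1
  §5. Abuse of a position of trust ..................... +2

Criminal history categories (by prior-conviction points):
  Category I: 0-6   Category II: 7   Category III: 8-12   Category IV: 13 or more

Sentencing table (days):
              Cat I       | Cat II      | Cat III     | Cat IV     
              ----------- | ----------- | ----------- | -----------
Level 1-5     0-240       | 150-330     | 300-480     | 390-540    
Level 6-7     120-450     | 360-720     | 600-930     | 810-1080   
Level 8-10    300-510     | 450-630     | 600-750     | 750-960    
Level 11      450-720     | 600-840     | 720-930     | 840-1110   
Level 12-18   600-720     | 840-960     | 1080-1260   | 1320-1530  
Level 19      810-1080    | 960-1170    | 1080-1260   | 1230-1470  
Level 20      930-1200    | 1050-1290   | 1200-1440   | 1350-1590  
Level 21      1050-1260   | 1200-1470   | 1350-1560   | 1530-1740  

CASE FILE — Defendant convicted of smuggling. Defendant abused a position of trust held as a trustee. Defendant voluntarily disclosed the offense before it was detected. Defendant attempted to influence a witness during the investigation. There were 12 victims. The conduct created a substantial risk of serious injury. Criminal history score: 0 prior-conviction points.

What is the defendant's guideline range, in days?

1050-1260 days

Base offense level for smuggling: 18.
§1 applies (level before this adjustment is 18 ≥ 7, so +4): 18 + 4 = 22.
§2 applies: 22 + 2 = 24.
§3 applies: 24 + 2 = 26.
§4 applies: 26 − 1 = 25.
§5 applies: 25 + 2 = 27.
Level 27 exceeds the maximum of 21; capped at 21.
Final offense level: 21.
Criminal history: 0 prior points → Category I (0-6).
Level 21 falls in the 21 band.
Grid: Level 21 × Category I = 1050-1260 days.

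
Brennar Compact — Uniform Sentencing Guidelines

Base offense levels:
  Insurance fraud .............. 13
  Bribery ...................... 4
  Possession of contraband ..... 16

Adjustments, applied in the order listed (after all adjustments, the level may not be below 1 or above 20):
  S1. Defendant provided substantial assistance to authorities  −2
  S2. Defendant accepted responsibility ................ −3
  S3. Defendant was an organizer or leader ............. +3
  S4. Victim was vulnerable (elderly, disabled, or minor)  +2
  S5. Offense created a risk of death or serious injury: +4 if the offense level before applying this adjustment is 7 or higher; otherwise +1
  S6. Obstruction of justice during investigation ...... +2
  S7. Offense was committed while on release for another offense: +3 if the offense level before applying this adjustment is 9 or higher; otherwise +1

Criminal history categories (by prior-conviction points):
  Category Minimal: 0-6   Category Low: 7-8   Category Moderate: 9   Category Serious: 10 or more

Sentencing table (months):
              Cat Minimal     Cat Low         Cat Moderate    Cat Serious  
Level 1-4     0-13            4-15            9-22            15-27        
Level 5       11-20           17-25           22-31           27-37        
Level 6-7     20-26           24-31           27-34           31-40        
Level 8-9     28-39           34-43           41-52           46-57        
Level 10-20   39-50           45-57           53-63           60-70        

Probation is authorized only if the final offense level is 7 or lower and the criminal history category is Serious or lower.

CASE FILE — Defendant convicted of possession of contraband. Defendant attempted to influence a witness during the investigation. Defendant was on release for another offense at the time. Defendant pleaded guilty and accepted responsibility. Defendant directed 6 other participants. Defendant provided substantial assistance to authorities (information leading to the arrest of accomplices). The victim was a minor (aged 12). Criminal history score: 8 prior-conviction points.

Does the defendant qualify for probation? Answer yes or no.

Base offense level for possession of contraband: 16.
S1 applies: 16 − 2 = 14.
S2 applies: 14 − 3 = 11.
S3 applies: 11 + 3 = 14.
S4 applies: 14 + 2 = 16.
S5 does not apply.
S6 applies: 16 + 2 = 18.
S7 applies (level before this adjustment is 18 ≥ 9, so +3): 18 + 3 = 21.
Level 21 exceeds the maximum of 20; capped at 20.
Final offense level: 20.
Criminal history: 8 prior points → Category Low (7-8).
Level 20 falls in the 10-20 band.
Grid: Level 10-20 × Category Low = 45-57 months.
Probation check: level 20 > 7 and category Low ≤ Serious → not eligible.

No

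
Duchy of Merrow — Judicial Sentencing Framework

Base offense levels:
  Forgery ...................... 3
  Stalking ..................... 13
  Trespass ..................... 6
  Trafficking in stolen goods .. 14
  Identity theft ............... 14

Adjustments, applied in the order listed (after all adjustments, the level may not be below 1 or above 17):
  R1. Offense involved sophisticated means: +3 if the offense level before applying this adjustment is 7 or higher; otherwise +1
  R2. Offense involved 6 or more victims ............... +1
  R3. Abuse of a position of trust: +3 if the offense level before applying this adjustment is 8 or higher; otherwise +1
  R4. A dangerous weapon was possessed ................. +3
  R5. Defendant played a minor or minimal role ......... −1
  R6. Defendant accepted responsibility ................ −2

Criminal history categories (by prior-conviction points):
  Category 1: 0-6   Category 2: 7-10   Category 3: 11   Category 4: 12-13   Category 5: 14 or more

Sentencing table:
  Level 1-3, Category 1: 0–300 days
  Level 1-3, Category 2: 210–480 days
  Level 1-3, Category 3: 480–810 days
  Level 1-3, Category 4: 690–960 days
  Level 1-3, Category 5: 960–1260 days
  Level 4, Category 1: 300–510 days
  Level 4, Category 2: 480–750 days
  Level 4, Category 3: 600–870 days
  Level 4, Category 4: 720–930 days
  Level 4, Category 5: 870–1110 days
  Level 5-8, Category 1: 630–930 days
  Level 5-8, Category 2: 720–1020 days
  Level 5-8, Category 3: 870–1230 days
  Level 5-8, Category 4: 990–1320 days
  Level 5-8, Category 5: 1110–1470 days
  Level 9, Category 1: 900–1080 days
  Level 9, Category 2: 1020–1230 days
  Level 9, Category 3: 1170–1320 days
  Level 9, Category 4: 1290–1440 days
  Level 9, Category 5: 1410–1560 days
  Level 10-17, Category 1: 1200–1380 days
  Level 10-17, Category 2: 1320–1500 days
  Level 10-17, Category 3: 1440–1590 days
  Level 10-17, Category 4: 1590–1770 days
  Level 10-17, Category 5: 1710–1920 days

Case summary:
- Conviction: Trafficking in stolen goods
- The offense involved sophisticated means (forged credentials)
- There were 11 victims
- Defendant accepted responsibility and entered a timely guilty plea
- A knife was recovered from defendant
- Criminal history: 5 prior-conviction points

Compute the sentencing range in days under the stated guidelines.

1200-1380 days

Base offense level for trafficking in stolen goods: 14.
R1 applies (level before this adjustment is 14 ≥ 7, so +3): 14 + 3 = 17.
R2 applies: 17 + 1 = 18.
R3 does not apply.
R4 applies: 18 + 3 = 21.
R6 applies: 21 − 2 = 19.
Level 19 exceeds the maximum of 17; capped at 17.
Final offense level: 17.
Criminal history: 5 prior points → Category 1 (0-6).
Level 17 falls in the 10-17 band.
Grid: Level 10-17 × Category 1 = 1200-1380 days.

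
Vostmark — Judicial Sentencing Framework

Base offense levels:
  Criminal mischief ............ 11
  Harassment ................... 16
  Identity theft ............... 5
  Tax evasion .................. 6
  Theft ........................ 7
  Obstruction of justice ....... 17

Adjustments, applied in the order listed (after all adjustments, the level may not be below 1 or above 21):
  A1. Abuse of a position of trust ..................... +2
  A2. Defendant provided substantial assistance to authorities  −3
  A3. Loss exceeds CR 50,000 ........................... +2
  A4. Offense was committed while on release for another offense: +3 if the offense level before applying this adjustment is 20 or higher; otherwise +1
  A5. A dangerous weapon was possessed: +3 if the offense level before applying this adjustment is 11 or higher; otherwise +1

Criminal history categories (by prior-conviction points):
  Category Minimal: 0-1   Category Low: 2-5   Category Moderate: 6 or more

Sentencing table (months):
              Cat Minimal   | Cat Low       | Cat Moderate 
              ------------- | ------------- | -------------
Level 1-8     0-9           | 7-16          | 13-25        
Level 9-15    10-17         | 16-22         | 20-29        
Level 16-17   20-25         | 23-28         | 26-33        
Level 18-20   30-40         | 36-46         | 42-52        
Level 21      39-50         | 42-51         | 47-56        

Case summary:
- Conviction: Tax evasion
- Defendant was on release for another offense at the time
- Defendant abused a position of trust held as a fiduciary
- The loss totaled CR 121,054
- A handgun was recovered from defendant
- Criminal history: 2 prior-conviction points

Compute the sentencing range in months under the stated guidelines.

16-22 months

Base offense level for tax evasion: 6.
A1 applies: 6 + 2 = 8.
A3 applies: 8 + 2 = 10.
A4 applies (level before this adjustment is 10 < 20, so +1): 10 + 1 = 11.
A5 applies (level before this adjustment is 11 ≥ 11, so +3): 11 + 3 = 14.
Final offense level: 14.
Criminal history: 2 prior points → Category Low (2-5).
Level 14 falls in the 9-15 band.
Grid: Level 9-15 × Category Low = 16-22 months.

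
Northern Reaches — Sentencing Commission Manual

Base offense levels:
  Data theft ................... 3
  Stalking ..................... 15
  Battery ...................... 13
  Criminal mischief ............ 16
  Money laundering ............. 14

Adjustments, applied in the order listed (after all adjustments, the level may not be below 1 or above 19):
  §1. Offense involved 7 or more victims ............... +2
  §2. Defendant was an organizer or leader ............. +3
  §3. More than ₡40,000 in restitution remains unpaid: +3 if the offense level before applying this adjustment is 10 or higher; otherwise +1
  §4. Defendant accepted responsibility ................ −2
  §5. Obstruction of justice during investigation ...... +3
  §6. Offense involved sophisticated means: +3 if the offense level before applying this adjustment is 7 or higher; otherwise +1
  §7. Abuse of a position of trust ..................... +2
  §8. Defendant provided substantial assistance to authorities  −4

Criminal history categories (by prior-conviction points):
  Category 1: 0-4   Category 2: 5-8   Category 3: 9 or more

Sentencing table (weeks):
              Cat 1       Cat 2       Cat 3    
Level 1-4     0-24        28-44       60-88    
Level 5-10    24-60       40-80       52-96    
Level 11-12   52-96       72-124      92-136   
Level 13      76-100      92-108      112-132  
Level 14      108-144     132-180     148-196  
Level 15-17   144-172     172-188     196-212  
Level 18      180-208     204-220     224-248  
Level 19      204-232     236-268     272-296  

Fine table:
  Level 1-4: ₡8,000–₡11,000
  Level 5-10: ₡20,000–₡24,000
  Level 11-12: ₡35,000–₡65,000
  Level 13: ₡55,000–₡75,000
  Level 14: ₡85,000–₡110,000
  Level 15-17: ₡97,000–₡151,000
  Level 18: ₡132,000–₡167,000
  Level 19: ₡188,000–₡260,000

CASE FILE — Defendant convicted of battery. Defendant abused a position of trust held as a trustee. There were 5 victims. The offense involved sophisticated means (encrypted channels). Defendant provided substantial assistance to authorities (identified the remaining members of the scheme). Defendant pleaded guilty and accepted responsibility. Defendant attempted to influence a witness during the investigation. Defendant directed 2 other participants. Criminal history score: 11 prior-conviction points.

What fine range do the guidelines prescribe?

₡132,000–₡167,000

Base offense level for battery: 13.
§2 applies: 13 + 3 = 16.
§4 applies: 16 − 2 = 14.
§5 applies: 14 + 3 = 17.
§6 applies (level before this adjustment is 17 ≥ 7, so +3): 17 + 3 = 20.
§7 applies: 20 + 2 = 22.
§8 applies: 22 − 4 = 18.
Final offense level: 18.
Level 18 falls in the 18 band.
Fine table: Level 18 → ₡132,000–₡167,000.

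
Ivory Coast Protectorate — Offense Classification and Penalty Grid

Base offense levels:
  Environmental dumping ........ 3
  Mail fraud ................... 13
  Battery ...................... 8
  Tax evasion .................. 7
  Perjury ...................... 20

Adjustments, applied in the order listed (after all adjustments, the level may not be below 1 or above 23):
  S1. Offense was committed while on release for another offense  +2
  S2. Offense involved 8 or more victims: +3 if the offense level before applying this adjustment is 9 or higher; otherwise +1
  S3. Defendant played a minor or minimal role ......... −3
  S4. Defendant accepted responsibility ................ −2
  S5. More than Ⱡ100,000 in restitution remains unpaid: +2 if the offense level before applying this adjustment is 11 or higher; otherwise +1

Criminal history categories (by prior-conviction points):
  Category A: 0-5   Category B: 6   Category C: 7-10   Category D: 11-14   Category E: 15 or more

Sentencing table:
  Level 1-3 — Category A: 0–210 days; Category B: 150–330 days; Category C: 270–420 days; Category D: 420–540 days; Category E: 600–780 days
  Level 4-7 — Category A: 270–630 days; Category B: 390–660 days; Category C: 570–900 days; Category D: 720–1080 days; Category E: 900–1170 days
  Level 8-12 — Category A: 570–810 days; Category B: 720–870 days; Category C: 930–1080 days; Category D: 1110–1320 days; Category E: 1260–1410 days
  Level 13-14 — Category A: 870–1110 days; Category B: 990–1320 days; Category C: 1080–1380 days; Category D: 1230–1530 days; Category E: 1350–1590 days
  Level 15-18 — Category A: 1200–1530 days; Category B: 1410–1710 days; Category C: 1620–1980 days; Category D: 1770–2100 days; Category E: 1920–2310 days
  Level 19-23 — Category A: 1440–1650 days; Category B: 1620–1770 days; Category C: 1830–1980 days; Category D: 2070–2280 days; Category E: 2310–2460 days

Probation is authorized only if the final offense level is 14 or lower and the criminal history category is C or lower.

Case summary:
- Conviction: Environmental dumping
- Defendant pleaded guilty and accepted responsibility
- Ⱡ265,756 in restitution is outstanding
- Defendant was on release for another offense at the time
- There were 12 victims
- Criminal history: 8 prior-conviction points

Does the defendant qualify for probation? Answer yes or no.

Base offense level for environmental dumping: 3.
S1 applies: 3 + 2 = 5.
S2 applies (level before this adjustment is 5 < 9, so +1): 5 + 1 = 6.
S3 does not apply.
S4 applies: 6 − 2 = 4.
S5 applies (level before this adjustment is 4 < 11, so +1): 4 + 1 = 5.
Final offense level: 5.
Criminal history: 8 prior points → Category C (7-10).
Level 5 falls in the 4-7 band.
Grid: Level 4-7 × Category C = 570-900 days.
Probation check: level 5 ≤ 14 and category C ≤ C → eligible.

Yes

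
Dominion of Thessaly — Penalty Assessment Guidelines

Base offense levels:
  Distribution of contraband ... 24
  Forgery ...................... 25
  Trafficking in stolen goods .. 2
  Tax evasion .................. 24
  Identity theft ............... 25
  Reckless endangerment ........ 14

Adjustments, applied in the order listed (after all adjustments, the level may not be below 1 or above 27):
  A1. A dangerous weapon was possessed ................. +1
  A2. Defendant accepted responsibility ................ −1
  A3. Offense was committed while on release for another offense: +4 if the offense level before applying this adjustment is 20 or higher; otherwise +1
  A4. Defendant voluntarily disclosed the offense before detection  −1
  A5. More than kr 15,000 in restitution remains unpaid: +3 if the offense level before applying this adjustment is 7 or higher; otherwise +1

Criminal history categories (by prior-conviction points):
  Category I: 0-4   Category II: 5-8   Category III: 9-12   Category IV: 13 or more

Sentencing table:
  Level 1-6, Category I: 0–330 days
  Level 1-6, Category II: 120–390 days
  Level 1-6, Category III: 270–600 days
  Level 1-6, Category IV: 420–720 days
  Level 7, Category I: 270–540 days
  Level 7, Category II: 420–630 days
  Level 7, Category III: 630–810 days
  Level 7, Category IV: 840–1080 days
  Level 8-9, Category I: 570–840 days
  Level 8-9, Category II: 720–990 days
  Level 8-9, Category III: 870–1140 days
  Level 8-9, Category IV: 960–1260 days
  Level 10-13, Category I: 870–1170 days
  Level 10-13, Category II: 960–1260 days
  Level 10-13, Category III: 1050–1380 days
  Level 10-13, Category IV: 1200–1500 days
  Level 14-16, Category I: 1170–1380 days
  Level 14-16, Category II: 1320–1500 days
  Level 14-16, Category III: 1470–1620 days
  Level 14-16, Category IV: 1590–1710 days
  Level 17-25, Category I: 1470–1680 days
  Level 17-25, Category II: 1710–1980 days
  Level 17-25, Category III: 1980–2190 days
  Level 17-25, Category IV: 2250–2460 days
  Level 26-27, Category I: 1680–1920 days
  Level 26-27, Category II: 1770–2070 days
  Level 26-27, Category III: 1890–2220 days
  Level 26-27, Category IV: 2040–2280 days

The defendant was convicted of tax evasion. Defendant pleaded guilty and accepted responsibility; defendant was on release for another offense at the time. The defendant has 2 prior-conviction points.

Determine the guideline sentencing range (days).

Base offense level for tax evasion: 24.
A2 applies: 24 − 1 = 23.
A3 applies (level before this adjustment is 23 ≥ 20, so +4): 23 + 4 = 27.
A4 does not apply.
Final offense level: 27.
Criminal history: 2 prior points → Category I (0-4).
Level 27 falls in the 26-27 band.
Grid: Level 26-27 × Category I = 1680-1920 days.

1680-1920 days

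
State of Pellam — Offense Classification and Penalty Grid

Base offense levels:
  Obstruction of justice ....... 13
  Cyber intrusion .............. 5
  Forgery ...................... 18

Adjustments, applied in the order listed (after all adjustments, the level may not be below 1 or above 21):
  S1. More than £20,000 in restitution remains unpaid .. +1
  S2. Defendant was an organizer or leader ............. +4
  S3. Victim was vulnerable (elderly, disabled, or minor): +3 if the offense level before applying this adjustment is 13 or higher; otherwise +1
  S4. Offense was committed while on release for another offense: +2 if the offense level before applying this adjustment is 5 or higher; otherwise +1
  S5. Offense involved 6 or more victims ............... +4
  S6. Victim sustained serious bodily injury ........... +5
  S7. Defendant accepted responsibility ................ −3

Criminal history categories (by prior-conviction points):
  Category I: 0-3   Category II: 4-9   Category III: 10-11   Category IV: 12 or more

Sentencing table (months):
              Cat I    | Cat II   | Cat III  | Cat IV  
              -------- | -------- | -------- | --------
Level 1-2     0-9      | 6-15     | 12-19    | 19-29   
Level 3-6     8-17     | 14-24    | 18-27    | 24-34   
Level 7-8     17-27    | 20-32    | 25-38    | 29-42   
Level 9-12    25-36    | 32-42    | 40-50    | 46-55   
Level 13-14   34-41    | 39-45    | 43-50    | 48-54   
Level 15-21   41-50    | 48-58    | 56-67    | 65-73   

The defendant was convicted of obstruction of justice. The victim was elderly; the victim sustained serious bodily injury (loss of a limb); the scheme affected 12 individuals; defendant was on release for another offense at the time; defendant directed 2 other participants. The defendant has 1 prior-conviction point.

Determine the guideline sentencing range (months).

41-50 months

Base offense level for obstruction of justice: 13.
S1 does not apply.
S2 applies: 13 + 4 = 17.
S3 applies (level before this adjustment is 17 ≥ 13, so +3): 17 + 3 = 20.
S4 applies (level before this adjustment is 20 ≥ 5, so +2): 20 + 2 = 22.
S5 applies: 22 + 4 = 26.
S6 applies: 26 + 5 = 31.
Level 31 exceeds the maximum of 21; capped at 21.
Final offense level: 21.
Criminal history: 1 prior point → Category I (0-3).
Level 21 falls in the 15-21 band.
Grid: Level 15-21 × Category I = 41-50 months.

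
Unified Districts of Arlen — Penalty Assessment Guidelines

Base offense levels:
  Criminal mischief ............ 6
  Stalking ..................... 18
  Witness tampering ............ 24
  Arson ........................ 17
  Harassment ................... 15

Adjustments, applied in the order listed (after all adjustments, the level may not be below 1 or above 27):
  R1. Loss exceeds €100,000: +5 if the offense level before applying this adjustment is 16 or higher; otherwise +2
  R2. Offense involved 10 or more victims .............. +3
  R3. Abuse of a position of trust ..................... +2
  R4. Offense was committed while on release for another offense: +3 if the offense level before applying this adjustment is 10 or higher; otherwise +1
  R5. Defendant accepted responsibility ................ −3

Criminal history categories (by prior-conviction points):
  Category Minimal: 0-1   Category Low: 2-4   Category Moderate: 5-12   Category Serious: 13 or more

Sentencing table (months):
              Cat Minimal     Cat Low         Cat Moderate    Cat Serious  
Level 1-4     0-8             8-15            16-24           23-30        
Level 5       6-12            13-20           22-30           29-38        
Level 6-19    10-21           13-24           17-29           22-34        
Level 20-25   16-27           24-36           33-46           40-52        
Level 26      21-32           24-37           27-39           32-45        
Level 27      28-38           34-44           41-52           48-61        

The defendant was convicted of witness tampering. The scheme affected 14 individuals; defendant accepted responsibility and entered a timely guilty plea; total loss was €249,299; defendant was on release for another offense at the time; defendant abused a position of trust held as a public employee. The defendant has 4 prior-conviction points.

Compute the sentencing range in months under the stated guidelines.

34-44 months

Base offense level for witness tampering: 24.
R1 applies (level before this adjustment is 24 ≥ 16, so +5): 24 + 5 = 29.
R2 applies: 29 + 3 = 32.
R3 applies: 32 + 2 = 34.
R4 applies (level before this adjustment is 34 ≥ 10, so +3): 34 + 3 = 37.
R5 applies: 37 − 3 = 34.
Level 34 exceeds the maximum of 27; capped at 27.
Final offense level: 27.
Criminal history: 4 prior points → Category Low (2-4).
Level 27 falls in the 27 band.
Grid: Level 27 × Category Low = 34-44 months.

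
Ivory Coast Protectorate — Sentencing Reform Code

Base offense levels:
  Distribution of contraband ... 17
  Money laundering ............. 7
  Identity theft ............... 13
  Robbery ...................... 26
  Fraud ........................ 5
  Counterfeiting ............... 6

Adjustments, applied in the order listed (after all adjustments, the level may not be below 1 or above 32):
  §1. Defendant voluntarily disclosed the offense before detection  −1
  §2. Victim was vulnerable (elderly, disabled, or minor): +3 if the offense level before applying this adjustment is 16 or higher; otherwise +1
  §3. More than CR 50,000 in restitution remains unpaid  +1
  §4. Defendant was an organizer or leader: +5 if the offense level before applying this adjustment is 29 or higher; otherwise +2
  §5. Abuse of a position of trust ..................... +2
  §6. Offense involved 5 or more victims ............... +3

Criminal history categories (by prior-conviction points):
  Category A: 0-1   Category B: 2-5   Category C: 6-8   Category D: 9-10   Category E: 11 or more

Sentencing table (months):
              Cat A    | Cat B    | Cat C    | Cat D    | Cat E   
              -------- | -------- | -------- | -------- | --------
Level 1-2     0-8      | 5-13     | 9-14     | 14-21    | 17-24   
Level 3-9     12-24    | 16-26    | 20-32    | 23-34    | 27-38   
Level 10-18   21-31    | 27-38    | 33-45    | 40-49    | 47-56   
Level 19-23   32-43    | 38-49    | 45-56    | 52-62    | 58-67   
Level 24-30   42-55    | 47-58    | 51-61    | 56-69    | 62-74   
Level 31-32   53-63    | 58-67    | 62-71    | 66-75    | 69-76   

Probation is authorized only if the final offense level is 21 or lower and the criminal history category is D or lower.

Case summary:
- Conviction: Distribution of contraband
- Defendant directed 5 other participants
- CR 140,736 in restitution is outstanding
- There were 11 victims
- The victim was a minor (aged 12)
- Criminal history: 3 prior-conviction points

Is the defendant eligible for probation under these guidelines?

Base offense level for distribution of contraband: 17.
§2 applies (level before this adjustment is 17 ≥ 16, so +3): 17 + 3 = 20.
§3 applies: 20 + 1 = 21.
§4 applies (level before this adjustment is 21 < 29, so +2): 21 + 2 = 23.
§5 does not apply.
§6 applies: 23 + 3 = 26.
Final offense level: 26.
Criminal history: 3 prior points → Category B (2-5).
Level 26 falls in the 24-30 band.
Grid: Level 24-30 × Category B = 47-58 months.
Probation check: level 26 > 21 and category B ≤ D → not eligible.

No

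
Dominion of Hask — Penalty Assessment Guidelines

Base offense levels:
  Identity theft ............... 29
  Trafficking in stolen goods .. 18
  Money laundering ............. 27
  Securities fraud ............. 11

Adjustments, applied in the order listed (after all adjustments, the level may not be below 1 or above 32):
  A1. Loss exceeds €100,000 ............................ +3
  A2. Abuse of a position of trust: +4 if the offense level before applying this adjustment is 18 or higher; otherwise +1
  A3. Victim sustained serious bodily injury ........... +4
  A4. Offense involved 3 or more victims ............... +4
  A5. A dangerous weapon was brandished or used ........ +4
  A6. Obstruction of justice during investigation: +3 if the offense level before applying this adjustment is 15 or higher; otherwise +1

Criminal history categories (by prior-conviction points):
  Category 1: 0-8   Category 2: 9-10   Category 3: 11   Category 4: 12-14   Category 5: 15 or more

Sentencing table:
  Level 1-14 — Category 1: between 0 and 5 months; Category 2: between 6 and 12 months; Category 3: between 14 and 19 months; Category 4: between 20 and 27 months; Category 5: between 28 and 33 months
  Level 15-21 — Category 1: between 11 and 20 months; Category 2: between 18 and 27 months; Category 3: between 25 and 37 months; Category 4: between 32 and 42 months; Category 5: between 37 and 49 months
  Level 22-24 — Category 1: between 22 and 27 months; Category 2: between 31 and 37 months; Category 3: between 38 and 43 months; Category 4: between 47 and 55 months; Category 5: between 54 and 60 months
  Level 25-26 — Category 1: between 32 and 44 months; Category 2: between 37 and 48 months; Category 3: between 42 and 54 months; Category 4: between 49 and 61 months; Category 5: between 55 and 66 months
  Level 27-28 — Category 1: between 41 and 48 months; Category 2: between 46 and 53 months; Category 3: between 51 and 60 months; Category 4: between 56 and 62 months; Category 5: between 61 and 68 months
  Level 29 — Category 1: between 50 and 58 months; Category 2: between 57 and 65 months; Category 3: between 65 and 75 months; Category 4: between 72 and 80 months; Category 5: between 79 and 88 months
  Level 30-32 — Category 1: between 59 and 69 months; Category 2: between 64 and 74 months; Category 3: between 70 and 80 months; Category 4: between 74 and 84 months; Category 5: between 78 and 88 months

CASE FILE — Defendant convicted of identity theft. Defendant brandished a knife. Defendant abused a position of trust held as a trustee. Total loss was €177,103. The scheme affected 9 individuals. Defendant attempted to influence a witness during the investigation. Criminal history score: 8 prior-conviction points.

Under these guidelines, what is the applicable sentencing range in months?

Base offense level for identity theft: 29.
A1 applies: 29 + 3 = 32.
A2 applies (level before this adjustment is 32 ≥ 18, so +4): 32 + 4 = 36.
A3 does not apply.
A4 applies: 36 + 4 = 40.
A5 applies: 40 + 4 = 44.
A6 applies (level before this adjustment is 44 ≥ 15, so +3): 44 + 3 = 47.
Level 47 exceeds the maximum of 32; capped at 32.
Final offense level: 32.
Criminal history: 8 prior points → Category 1 (0-8).
Level 32 falls in the 30-32 band.
Grid: Level 30-32 × Category 1 = 59-69 months.

59-69 months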